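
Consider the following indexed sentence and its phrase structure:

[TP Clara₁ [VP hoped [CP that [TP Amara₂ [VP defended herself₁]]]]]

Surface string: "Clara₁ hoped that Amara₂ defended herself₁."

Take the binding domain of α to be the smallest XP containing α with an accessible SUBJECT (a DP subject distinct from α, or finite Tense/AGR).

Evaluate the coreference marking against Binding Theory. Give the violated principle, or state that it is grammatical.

The two coindexed NPs are *Clara₁* and *herself₁*.
*herself₁* is an anaphor. Principle A requires it to be bound within its binding domain — the embedded TP, whose subject is Amara₂.
Within that domain it is c-commanded by *Amara₂*, which does not share its index.
*Clara₁* does c-command the anaphor, but from outside its binding domain.
The anaphor is unbound in its domain → Principle A violation.

Principle A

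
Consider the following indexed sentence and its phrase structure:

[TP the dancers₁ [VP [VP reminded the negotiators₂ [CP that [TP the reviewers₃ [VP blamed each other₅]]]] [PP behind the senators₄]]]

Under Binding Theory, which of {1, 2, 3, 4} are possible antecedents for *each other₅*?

*each other* is an anaphor, so Principle A applies: it must be bound in its binding domain.
Binding domain of *each other₅*: the embedded TP, whose subject is the reviewers₃.
*the dancers₁* c-commands the anaphor but is outside its binding domain → cannot satisfy Principle A.
*the negotiators₂* c-commands the anaphor but is outside its binding domain → cannot satisfy Principle A.
*the reviewers₃* c-commands the anaphor within its binding domain → licit binder.
*the senators₄* does not c-command the anaphor → cannot bind it.

{3}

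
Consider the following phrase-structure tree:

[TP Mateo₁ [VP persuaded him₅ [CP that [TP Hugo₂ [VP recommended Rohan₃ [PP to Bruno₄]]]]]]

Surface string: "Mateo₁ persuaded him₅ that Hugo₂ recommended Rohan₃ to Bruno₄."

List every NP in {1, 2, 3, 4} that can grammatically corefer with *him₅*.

*him* is a pronoun, so Principle B applies: it must be free in its binding domain.
Binding domain of *him₅*: the matrix TP, whose subject is Mateo₁.
*Mateo₁* c-commands the pronoun within its binding domain → coindexation would violate Principle B.
*Hugo₂*: the pronoun c-commands this R-expression → coindexation would violate Principle C on *Hugo₂*.
*Rohan₃*: the pronoun c-commands this R-expression → coindexation would violate Principle C on *Rohan₃*.
*Bruno₄*: the pronoun c-commands this R-expression → coindexation would violate Principle C on *Bruno₄*.

none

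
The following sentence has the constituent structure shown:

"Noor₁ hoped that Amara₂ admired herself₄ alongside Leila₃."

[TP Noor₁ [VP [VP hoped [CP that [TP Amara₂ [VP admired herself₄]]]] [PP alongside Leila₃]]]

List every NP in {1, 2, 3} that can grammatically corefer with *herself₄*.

*herself* is an anaphor, so Principle A applies: it must be bound in its binding domain.
Binding domain of *herself₄*: the embedded TP, whose subject is Amara₂.
*Noor₁* c-commands the anaphor but is outside its binding domain → cannot satisfy Principle A.
*Amara₂* c-commands the anaphor within its binding domain → licit binder.
*Leila₃* does not c-command the anaphor → cannot bind it.

{2}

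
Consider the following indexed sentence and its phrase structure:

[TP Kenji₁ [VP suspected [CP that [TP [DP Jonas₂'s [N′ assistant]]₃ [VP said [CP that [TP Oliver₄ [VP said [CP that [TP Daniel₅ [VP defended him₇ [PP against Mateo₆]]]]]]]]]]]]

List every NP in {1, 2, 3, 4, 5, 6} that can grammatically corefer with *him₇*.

*him* is a pronoun, so Principle B applies: it must be free in its binding domain.
Binding domain of *him₇*: the embedded TP, whose subject is Daniel₅.
*Kenji₁* c-commands the pronoun but from outside its binding domain, and is not c-commanded by it → coindexation permitted.
*Jonas₂* and the pronoun do not c-command one another → neither Principle B nor Principle C is at stake; coindexation permitted.
*[Jonas₂'s assistant]₃* c-commands the pronoun but from outside its binding domain, and is not c-commanded by it → coindexation permitted.
*Oliver₄* c-commands the pronoun but from outside its binding domain, and is not c-commanded by it → coindexation permitted.
*Daniel₅* c-commands the pronoun within its binding domain → coindexation would violate Principle B.
*Mateo₆*: the pronoun c-commands this R-expression → coindexation would violate Principle C on *Mateo₆*.

{1, 2, 3, 4}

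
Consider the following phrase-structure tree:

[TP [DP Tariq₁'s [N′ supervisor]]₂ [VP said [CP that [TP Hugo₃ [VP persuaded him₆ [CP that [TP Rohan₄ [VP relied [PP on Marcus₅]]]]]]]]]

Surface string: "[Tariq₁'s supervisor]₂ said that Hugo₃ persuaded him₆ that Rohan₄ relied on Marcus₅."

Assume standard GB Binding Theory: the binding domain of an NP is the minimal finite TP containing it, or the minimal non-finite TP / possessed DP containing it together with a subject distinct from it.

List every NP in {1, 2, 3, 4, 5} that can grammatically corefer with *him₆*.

{1, 2}

*him* is a pronoun, so Principle B applies: it must be free in its binding domain.
Binding domain of *him₆*: the embedded TP, whose subject is Hugo₃.
*Tariq₁* and the pronoun do not c-command one another → neither Principle B nor Principle C is at stake; coindexation permitted.
*[Tariq₁'s supervisor]₂* c-commands the pronoun but from outside its binding domain, and is not c-commanded by it → coindexation permitted.
*Hugo₃* c-commands the pronoun within its binding domain → coindexation would violate Principle B.
*Rohan₄*: the pronoun c-commands this R-expression → coindexation would violate Principle C on *Rohan₄*.
*Marcus₅*: the pronoun c-commands this R-expression → coindexation would violate Principle C on *Marcus₅*.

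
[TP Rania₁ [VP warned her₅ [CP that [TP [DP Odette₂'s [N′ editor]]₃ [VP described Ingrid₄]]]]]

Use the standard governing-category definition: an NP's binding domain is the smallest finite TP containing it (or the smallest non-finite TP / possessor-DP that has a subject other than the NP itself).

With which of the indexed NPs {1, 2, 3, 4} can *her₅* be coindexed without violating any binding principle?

none

*her* is a pronoun, so Principle B applies: it must be free in its binding domain.
Binding domain of *her₅*: the matrix TP, whose subject is Rania₁.
*Rania₁* c-commands the pronoun within its binding domain → coindexation would violate Principle B.
*Odette₂*: the pronoun c-commands this R-expression → coindexation would violate Principle C on *Odette₂*.
*[Odette₂'s editor]₃*: the pronoun c-commands this R-expression → coindexation would violate Principle C on *[Odette₂'s editor]₃*.
*Ingrid₄*: the pronoun c-commands this R-expression → coindexation would violate Principle C on *Ingrid₄*.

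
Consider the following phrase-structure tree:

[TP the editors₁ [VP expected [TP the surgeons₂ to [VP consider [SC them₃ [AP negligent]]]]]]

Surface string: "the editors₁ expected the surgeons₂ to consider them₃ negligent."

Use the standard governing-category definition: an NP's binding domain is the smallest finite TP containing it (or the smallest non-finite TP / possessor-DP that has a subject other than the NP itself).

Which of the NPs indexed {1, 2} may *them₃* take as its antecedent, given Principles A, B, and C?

{1}

*them* is a pronoun, so Principle B applies: it must be free in its binding domain.
Binding domain of *them₃*: the embedded TP, whose subject is the surgeons₂.
*the editors₁* c-commands the pronoun but from outside its binding domain, and is not c-commanded by it → coindexation permitted.
*the surgeons₂* c-commands the pronoun within its binding domain → coindexation would violate Principle B.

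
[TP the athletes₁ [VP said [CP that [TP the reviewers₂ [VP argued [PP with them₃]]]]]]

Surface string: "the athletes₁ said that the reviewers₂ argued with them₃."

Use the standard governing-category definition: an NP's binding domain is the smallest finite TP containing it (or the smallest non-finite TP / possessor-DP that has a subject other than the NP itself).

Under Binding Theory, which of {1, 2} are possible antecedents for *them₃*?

*them* is a pronoun, so Principle B applies: it must be free in its binding domain.
Binding domain of *them₃*: the embedded TP, whose subject is the reviewers₂.
*the athletes₁* c-commands the pronoun but from outside its binding domain, and is not c-commanded by it → coindexation permitted.
*the reviewers₂* c-commands the pronoun within its binding domain → coindexation would violate Principle B.

{1}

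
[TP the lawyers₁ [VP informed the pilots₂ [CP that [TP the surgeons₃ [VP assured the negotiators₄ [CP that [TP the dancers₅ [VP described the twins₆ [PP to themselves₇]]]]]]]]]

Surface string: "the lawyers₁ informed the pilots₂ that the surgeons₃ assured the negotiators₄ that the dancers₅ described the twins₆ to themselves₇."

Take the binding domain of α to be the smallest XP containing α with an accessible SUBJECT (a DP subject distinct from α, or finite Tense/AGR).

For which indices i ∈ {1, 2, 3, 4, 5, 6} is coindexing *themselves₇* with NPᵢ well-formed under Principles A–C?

*themselves* is an anaphor, so Principle A applies: it must be bound in its binding domain.
Binding domain of *themselves₇*: the embedded TP, whose subject is the dancers₅.
*the lawyers₁* c-commands the anaphor but is outside its binding domain → cannot satisfy Principle A.
*the pilots₂* c-commands the anaphor but is outside its binding domain → cannot satisfy Principle A.
*the surgeons₃* c-commands the anaphor but is outside its binding domain → cannot satisfy Principle A.
*the negotiators₄* c-commands the anaphor but is outside its binding domain → cannot satisfy Principle A.
*the dancers₅* c-commands the anaphor within its binding domain → licit binder.
*the twins₆* c-commands the anaphor within its binding domain → licit binder.

{5, 6}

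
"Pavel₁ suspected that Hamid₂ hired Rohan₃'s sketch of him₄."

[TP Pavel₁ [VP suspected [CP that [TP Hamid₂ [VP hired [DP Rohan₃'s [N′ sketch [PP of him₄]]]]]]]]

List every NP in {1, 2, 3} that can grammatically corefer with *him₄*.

*him* is a pronoun, so Principle B applies: it must be free in its binding domain.
Binding domain of *him₄*: the possessed DP, whose subject is Rohan₃.
*Pavel₁* c-commands the pronoun but from outside its binding domain, and is not c-commanded by it → coindexation permitted.
*Hamid₂* c-commands the pronoun but from outside its binding domain, and is not c-commanded by it → coindexation permitted.
*Rohan₃* c-commands the pronoun within its binding domain → coindexation would violate Principle B.

{1, 2}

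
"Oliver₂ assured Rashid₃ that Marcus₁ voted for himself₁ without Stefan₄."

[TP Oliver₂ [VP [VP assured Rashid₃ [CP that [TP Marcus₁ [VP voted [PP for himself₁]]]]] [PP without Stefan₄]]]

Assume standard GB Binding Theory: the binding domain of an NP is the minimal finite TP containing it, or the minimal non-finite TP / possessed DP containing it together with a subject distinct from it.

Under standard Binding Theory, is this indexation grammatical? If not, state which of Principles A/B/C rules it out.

The two coindexed NPs are *Marcus₁* and *himself₁*.
*himself₁* is an anaphor; its binding domain is the embedded TP, whose subject is Marcus₁. *Marcus₁* c-commands it within that domain and shares its index, so Principle A is satisfied.
*Marcus₁* is an R-expression; *himself₁* does not c-command it, and no other NP shares its index, so Principle C is satisfied.
All principles are respected.

grammatical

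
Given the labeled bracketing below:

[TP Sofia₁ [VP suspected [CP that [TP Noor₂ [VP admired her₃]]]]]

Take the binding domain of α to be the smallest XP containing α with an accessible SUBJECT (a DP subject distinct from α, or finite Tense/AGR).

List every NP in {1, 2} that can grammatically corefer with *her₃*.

{1}

*her* is a pronoun, so Principle B applies: it must be free in its binding domain.
Binding domain of *her₃*: the embedded TP, whose subject is Noor₂.
*Sofia₁* c-commands the pronoun but from outside its binding domain, and is not c-commanded by it → coindexation permitted.
*Noor₂* c-commands the pronoun within its binding domain → coindexation would violate Principle B.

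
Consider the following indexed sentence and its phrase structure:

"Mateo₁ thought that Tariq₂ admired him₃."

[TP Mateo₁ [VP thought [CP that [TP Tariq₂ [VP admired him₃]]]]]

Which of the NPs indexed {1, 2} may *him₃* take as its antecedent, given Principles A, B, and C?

{1}

*him* is a pronoun, so Principle B applies: it must be free in its binding domain.
Binding domain of *him₃*: the embedded TP, whose subject is Tariq₂.
*Mateo₁* c-commands the pronoun but from outside its binding domain, and is not c-commanded by it → coindexation permitted.
*Tariq₂* c-commands the pronoun within its binding domain → coindexation would violate Principle B.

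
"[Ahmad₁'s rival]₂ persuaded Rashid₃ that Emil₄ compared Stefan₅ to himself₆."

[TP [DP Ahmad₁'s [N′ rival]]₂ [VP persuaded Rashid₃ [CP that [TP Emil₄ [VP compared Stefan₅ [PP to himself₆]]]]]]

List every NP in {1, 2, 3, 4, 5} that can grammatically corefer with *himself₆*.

*himself* is an anaphor, so Principle A applies: it must be bound in its binding domain.
Binding domain of *himself₆*: the embedded TP, whose subject is Emil₄.
*Ahmad₁* does not c-command the anaphor → cannot bind it.
*[Ahmad₁'s rival]₂* c-commands the anaphor but is outside its binding domain → cannot satisfy Principle A.
*Rashid₃* c-commands the anaphor but is outside its binding domain → cannot satisfy Principle A.
*Emil₄* c-commands the anaphor within its binding domain → licit binder.
*Stefan₅* c-commands the anaphor within its binding domain → licit binder.

{4, 5}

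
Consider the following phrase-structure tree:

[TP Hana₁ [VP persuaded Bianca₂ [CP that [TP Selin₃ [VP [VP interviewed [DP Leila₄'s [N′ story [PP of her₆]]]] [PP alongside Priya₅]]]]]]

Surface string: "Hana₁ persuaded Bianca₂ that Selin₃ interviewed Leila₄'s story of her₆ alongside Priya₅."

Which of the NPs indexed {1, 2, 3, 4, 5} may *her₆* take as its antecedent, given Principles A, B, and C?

{1, 2, 3, 5}

*her* is a pronoun, so Principle B applies: it must be free in its binding domain.
Binding domain of *her₆*: the possessed DP, whose subject is Leila₄.
*Hana₁* c-commands the pronoun but from outside its binding domain, and is not c-commanded by it → coindexation permitted.
*Bianca₂* c-commands the pronoun but from outside its binding domain, and is not c-commanded by it → coindexation permitted.
*Selin₃* c-commands the pronoun but from outside its binding domain, and is not c-commanded by it → coindexation permitted.
*Leila₄* c-commands the pronoun within its binding domain → coindexation would violate Principle B.
*Priya₅* and the pronoun do not c-command one another → neither Principle B nor Principle C is at stake; coindexation permitted.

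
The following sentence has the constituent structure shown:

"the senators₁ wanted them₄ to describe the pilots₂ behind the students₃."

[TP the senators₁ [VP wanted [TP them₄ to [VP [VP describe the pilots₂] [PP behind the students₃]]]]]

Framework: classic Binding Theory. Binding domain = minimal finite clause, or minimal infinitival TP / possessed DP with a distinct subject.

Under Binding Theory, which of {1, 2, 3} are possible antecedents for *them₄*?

none

*them* is a pronoun, so Principle B applies: it must be free in its binding domain.
Binding domain of *them₄*: the matrix TP, whose subject is the senators₁.
*the senators₁* c-commands the pronoun within its binding domain → coindexation would violate Principle B.
*the pilots₂*: the pronoun c-commands this R-expression → coindexation would violate Principle C on *the pilots₂*.
*the students₃*: the pronoun c-commands this R-expression → coindexation would violate Principle C on *the students₃*.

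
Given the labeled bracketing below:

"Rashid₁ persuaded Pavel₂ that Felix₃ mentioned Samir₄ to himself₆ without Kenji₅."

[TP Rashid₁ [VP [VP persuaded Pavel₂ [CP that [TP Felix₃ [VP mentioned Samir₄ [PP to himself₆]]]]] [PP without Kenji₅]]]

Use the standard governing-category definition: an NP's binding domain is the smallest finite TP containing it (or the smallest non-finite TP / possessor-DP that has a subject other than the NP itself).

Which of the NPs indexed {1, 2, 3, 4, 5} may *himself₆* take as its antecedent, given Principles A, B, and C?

{3, 4}

*himself* is an anaphor, so Principle A applies: it must be bound in its binding domain.
Binding domain of *himself₆*: the embedded TP, whose subject is Felix₃.
*Rashid₁* c-commands the anaphor but is outside its binding domain → cannot satisfy Principle A.
*Pavel₂* c-commands the anaphor but is outside its binding domain → cannot satisfy Principle A.
*Felix₃* c-commands the anaphor within its binding domain → licit binder.
*Samir₄* c-commands the anaphor within its binding domain → licit binder.
*Kenji₅* does not c-command the anaphor → cannot bind it.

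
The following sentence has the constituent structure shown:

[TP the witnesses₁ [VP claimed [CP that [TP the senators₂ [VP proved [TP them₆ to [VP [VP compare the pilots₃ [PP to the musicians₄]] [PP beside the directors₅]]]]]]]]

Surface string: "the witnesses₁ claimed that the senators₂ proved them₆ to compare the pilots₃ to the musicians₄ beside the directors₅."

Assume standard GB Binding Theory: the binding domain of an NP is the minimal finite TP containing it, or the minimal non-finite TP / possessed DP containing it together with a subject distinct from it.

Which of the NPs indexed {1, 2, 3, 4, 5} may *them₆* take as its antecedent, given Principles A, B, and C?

*them* is a pronoun, so Principle B applies: it must be free in its binding domain.
Binding domain of *them₆*: the embedded TP, whose subject is the senators₂.
*the witnesses₁* c-commands the pronoun but from outside its binding domain, and is not c-commanded by it → coindexation permitted.
*the senators₂* c-commands the pronoun within its binding domain → coindexation would violate Principle B.
*the pilots₃*: the pronoun c-commands this R-expression → coindexation would violate Principle C on *the pilots₃*.
*the musicians₄*: the pronoun c-commands this R-expression → coindexation would violate Principle C on *the musicians₄*.
*the directors₅*: the pronoun c-commands this R-expression → coindexation would violate Principle C on *the directors₅*.

{1}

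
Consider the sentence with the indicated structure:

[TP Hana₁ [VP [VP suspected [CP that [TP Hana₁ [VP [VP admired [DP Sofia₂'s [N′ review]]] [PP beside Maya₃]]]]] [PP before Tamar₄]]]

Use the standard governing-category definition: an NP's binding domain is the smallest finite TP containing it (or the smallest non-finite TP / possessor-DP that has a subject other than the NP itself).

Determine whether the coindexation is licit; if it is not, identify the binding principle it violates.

Principle C

The two coindexed NPs are *Hana₁* (the higher occurrence) and *Hana₁* (the lower occurrence).
*Hana₁* (the lower occurrence) is an R-expression. Principle C requires it to be free everywhere.
*Hana₁* (the higher occurrence) c-commands it and carries the same index.
The R-expression is bound → Principle C violation.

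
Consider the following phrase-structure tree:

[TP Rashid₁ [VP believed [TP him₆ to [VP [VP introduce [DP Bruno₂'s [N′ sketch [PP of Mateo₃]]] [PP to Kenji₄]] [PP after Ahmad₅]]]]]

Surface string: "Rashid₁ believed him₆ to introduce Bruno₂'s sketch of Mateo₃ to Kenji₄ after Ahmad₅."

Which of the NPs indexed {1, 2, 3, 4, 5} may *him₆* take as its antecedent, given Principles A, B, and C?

none

*him* is a pronoun, so Principle B applies: it must be free in its binding domain.
Binding domain of *him₆*: the matrix TP, whose subject is Rashid₁.
*Rashid₁* c-commands the pronoun within its binding domain → coindexation would violate Principle B.
*Bruno₂*: the pronoun c-commands this R-expression → coindexation would violate Principle C on *Bruno₂*.
*Mateo₃*: the pronoun c-commands this R-expression → coindexation would violate Principle C on *Mateo₃*.
*Kenji₄*: the pronoun c-commands this R-expression → coindexation would violate Principle C on *Kenji₄*.
*Ahmad₅*: the pronoun c-commands this R-expression → coindexation would violate Principle C on *Ahmad₅*.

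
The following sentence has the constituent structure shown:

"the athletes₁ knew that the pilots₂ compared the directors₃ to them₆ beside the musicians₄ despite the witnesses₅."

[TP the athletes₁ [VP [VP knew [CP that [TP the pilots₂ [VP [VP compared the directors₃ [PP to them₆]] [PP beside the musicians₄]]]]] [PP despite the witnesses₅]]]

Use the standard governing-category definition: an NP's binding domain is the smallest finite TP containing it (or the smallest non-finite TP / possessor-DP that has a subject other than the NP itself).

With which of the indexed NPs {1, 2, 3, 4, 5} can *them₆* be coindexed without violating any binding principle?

*them* is a pronoun, so Principle B applies: it must be free in its binding domain.
Binding domain of *them₆*: the embedded TP, whose subject is the pilots₂.
*the athletes₁* c-commands the pronoun but from outside its binding domain, and is not c-commanded by it → coindexation permitted.
*the pilots₂* c-commands the pronoun within its binding domain → coindexation would violate Principle B.
*the directors₃* c-commands the pronoun within its binding domain → coindexation would violate Principle B.
*the musicians₄* and the pronoun do not c-command one another → neither Principle B nor Principle C is at stake; coindexation permitted.
*the witnesses₅* and the pronoun do not c-command one another → neither Principle B nor Principle C is at stake; coindexation permitted.

{1, 4, 5}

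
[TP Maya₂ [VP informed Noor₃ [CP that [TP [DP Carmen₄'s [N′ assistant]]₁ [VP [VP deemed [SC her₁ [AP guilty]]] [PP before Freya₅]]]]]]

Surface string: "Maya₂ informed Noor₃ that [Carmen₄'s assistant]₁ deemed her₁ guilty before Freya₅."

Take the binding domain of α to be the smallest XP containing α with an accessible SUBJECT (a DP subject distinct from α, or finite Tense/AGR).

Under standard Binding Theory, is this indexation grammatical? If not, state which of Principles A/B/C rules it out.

The two coindexed NPs are *[Carmen₄'s assistant]₁* and *her₁*.
*her₁* is a pronoun. Its binding domain is the embedded TP, whose subject is [Carmen₄'s assistant]₁.
*[Carmen₄'s assistant]₁* c-commands it within that domain and carries the same index.
The pronoun is locally bound → Principle B violation.

Principle B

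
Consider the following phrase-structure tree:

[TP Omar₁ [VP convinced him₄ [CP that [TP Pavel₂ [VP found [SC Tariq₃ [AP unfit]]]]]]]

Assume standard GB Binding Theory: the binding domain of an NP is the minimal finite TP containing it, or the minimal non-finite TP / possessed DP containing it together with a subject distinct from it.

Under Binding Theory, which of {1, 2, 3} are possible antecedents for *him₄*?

none

*him* is a pronoun, so Principle B applies: it must be free in its binding domain.
Binding domain of *him₄*: the matrix TP, whose subject is Omar₁.
*Omar₁* c-commands the pronoun within its binding domain → coindexation would violate Principle B.
*Pavel₂*: the pronoun c-commands this R-expression → coindexation would violate Principle C on *Pavel₂*.
*Tariq₃*: the pronoun c-commands this R-expression → coindexation would violate Principle C on *Tariq₃*.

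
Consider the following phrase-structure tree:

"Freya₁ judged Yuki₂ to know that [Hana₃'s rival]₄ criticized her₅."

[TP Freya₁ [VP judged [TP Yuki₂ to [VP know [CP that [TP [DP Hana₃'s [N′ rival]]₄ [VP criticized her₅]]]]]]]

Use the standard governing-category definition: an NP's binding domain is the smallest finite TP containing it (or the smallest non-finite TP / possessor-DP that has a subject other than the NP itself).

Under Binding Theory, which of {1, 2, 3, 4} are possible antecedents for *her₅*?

*her* is a pronoun, so Principle B applies: it must be free in its binding domain.
Binding domain of *her₅*: the embedded TP, whose subject is [Hana₃'s rival]₄.
*Freya₁* c-commands the pronoun but from outside its binding domain, and is not c-commanded by it → coindexation permitted.
*Yuki₂* c-commands the pronoun but from outside its binding domain, and is not c-commanded by it → coindexation permitted.
*Hana₃* and the pronoun do not c-command one another → neither Principle B nor Principle C is at stake; coindexation permitted.
*[Hana₃'s rival]₄* c-commands the pronoun within its binding domain → coindexation would violate Principle B.

{1, 2, 3}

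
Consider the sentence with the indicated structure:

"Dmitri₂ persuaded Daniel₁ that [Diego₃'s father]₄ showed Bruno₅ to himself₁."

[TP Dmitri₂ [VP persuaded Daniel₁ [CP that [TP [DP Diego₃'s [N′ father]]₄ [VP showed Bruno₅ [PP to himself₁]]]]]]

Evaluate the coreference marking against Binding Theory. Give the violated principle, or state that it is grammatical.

Principle A

The two coindexed NPs are *Daniel₁* and *himself₁*.
*himself₁* is an anaphor. Principle A requires it to be bound within its binding domain — the embedded TP, whose subject is [Diego₃'s father]₄.
Within that domain it is c-commanded by *[Diego₃'s father]₄*, *Bruno₅*, none of which share its index.
*Daniel₁* does c-command the anaphor, but from outside its binding domain.
The anaphor is unbound in its domain → Principle A violation.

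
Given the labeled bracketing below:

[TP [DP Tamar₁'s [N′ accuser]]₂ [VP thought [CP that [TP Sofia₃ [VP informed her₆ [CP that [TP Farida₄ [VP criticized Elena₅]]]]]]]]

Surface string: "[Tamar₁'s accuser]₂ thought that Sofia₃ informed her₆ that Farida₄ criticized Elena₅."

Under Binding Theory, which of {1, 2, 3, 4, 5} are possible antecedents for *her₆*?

{1, 2}

*her* is a pronoun, so Principle B applies: it must be free in its binding domain.
Binding domain of *her₆*: the embedded TP, whose subject is Sofia₃.
*Tamar₁* and the pronoun do not c-command one another → neither Principle B nor Principle C is at stake; coindexation permitted.
*[Tamar₁'s accuser]₂* c-commands the pronoun but from outside its binding domain, and is not c-commanded by it → coindexation permitted.
*Sofia₃* c-commands the pronoun within its binding domain → coindexation would violate Principle B.
*Farida₄*: the pronoun c-commands this R-expression → coindexation would violate Principle C on *Farida₄*.
*Elena₅*: the pronoun c-commands this R-expression → coindexation would violate Principle C on *Elena₅*.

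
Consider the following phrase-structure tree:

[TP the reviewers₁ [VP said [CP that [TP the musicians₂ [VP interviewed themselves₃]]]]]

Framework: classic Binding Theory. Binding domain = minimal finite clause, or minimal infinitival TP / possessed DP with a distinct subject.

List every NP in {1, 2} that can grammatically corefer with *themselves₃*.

*themselves* is an anaphor, so Principle A applies: it must be bound in its binding domain.
Binding domain of *themselves₃*: the embedded TP, whose subject is the musicians₂.
*the reviewers₁* c-commands the anaphor but is outside its binding domain → cannot satisfy Principle A.
*the musicians₂* c-commands the anaphor within its binding domain → licit binder.

{2}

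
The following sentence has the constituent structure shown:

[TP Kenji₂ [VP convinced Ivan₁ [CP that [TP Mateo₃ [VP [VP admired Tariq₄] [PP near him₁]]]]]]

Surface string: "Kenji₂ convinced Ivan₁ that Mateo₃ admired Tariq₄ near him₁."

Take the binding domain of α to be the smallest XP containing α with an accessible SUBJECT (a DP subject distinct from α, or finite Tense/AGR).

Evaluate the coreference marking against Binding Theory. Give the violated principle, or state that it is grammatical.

grammatical

The two coindexed NPs are *Ivan₁* and *him₁*.
*him₁* is a pronoun; its binding domain is the embedded TP, whose subject is Mateo₃. Within that domain it is c-commanded only by *Mateo₃*, which carries a different index — the pronoun is free locally, so Principle B holds.
*Ivan₁* is an R-expression; *him₁* does not c-command it, and no other NP shares its index, so Principle C is satisfied.
All principles are respected.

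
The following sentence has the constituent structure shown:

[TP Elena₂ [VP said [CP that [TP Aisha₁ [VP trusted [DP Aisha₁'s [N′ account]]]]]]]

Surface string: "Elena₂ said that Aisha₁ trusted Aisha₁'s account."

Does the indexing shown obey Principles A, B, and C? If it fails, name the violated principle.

The two coindexed NPs are *Aisha₁* (the higher occurrence) and *Aisha₁* (the lower occurrence).
*Aisha₁* (the lower occurrence) is an R-expression. Principle C requires it to be free everywhere.
*Aisha₁* (the higher occurrence) c-commands it and carries the same index.
The R-expression is bound → Principle C violation.

Principle C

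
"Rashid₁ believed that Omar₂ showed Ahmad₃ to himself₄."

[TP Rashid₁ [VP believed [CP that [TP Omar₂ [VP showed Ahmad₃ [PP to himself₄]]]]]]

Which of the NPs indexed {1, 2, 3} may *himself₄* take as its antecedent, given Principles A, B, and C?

{2, 3}

*himself* is an anaphor, so Principle A applies: it must be bound in its binding domain.
Binding domain of *himself₄*: the embedded TP, whose subject is Omar₂.
*Rashid₁* c-commands the anaphor but is outside its binding domain → cannot satisfy Principle A.
*Omar₂* c-commands the anaphor within its binding domain → licit binder.
*Ahmad₃* c-commands the anaphor within its binding domain → licit binder.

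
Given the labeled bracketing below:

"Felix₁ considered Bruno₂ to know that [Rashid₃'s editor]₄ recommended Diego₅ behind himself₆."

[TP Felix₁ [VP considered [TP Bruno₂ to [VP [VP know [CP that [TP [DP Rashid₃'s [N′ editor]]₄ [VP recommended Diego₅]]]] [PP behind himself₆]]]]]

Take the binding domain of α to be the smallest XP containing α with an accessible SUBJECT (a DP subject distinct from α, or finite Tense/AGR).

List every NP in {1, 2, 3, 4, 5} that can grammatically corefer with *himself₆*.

{2}

*himself* is an anaphor, so Principle A applies: it must be bound in its binding domain.
Binding domain of *himself₆*: the embedded TP, whose subject is Bruno₂.
*Felix₁* c-commands the anaphor but is outside its binding domain → cannot satisfy Principle A.
*Bruno₂* c-commands the anaphor within its binding domain → licit binder.
*Rashid₃* does not c-command the anaphor → cannot bind it.
*[Rashid₃'s editor]₄* does not c-command the anaphor → cannot bind it.
*Diego₅* does not c-command the anaphor → cannot bind it.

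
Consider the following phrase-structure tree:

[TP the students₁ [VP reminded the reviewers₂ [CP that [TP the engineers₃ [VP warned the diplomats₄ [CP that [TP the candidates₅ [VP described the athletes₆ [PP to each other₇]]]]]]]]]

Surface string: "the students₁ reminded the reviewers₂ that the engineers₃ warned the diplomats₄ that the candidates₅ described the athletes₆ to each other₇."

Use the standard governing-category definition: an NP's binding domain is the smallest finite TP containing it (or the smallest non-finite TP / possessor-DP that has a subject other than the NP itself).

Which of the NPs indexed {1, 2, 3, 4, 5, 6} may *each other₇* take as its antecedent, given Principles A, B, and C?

*each other* is an anaphor, so Principle A applies: it must be bound in its binding domain.
Binding domain of *each other₇*: the embedded TP, whose subject is the candidates₅.
*the students₁* c-commands the anaphor but is outside its binding domain → cannot satisfy Principle A.
*the reviewers₂* c-commands the anaphor but is outside its binding domain → cannot satisfy Principle A.
*the engineers₃* c-commands the anaphor but is outside its binding domain → cannot satisfy Principle A.
*the diplomats₄* c-commands the anaphor but is outside its binding domain → cannot satisfy Principle A.
*the candidates₅* c-commands the anaphor within its binding domain → licit binder.
*the athletes₆* c-commands the anaphor within its binding domain → licit binder.

{5, 6}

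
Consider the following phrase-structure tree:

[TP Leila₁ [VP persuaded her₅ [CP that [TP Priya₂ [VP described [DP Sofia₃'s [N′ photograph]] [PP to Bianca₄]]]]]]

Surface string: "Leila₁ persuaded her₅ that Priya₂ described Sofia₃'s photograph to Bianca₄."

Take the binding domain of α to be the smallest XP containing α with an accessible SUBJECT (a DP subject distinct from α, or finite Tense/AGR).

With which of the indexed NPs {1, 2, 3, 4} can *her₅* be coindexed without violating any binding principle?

none

*her* is a pronoun, so Principle B applies: it must be free in its binding domain.
Binding domain of *her₅*: the matrix TP, whose subject is Leila₁.
*Leila₁* c-commands the pronoun within its binding domain → coindexation would violate Principle B.
*Priya₂*: the pronoun c-commands this R-expression → coindexation would violate Principle C on *Priya₂*.
*Sofia₃*: the pronoun c-commands this R-expression → coindexation would violate Principle C on *Sofia₃*.
*Bianca₄*: the pronoun c-commands this R-expression → coindexation would violate Principle C on *Bianca₄*.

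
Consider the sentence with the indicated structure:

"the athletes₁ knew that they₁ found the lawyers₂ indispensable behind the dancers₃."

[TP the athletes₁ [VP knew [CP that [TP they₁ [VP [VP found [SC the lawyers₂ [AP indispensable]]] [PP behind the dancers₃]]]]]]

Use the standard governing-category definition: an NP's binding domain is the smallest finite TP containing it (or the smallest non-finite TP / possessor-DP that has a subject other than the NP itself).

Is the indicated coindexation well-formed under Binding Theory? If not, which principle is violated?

The two coindexed NPs are *the athletes₁* and *they₁*.
*they₁* is a pronoun; nothing c-commands it within its binding domain (the embedded TP.), so Principle B holds trivially.
*the athletes₁* is an R-expression; *they₁* does not c-command it, and no other NP shares its index, so Principle C is satisfied.
All principles are respected.

grammatical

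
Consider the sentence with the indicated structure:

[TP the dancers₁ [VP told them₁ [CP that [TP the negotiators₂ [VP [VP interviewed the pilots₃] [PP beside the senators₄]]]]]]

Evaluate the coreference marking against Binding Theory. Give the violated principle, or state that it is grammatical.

The two coindexed NPs are *the dancers₁* and *them₁*.
*them₁* is a pronoun. Its binding domain is the matrix TP, whose subject is the dancers₁.
*the dancers₁* c-commands it within that domain and carries the same index.
The pronoun is locally bound → Principle B violation.

Principle B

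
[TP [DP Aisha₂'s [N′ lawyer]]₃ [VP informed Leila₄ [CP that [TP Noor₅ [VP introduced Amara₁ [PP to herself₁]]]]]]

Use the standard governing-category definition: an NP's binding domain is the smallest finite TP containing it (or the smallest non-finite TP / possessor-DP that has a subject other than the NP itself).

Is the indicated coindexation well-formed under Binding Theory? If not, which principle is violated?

grammatical

The two coindexed NPs are *Amara₁* and *herself₁*.
*herself₁* is an anaphor; its binding domain is the embedded TP, whose subject is Noor₅. *Amara₁* c-commands it within that domain and shares its index, so Principle A is satisfied.
*Amara₁* is an R-expression; *herself₁* does not c-command it, and no other NP shares its index, so Principle C is satisfied.
All principles are respected.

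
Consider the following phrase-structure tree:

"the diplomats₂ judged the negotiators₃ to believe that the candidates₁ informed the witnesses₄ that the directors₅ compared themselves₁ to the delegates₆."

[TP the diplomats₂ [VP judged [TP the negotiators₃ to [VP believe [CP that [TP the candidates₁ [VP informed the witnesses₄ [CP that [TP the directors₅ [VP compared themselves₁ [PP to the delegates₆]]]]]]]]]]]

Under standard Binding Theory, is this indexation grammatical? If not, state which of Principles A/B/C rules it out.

Principle A

The two coindexed NPs are *the candidates₁* and *themselves₁*.
*themselves₁* is an anaphor. Principle A requires it to be bound within its binding domain — the embedded TP, whose subject is the directors₅.
Within that domain it is c-commanded by *the directors₅*, which does not share its index.
*the candidates₁* does c-command the anaphor, but from outside its binding domain.
The anaphor is unbound in its domain → Principle A violation.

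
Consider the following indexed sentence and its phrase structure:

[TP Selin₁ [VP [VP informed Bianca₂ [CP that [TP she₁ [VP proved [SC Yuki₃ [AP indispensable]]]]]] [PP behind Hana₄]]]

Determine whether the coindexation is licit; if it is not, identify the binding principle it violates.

The two coindexed NPs are *Selin₁* and *she₁*.
*she₁* is a pronoun; nothing c-commands it within its binding domain (the embedded TP.), so Principle B holds trivially.
*Selin₁* is an R-expression; *she₁* does not c-command it, and no other NP shares its index, so Principle C is satisfied.
All principles are respected.

grammatical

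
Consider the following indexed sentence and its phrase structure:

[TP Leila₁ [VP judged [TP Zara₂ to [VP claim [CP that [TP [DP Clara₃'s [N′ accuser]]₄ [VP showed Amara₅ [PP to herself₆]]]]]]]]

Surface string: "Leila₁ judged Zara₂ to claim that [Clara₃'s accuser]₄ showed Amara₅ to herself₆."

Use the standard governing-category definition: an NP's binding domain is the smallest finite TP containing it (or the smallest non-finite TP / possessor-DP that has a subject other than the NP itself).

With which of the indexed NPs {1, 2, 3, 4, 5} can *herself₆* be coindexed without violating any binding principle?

*herself* is an anaphor, so Principle A applies: it must be bound in its binding domain.
Binding domain of *herself₆*: the embedded TP, whose subject is [Clara₃'s accuser]₄.
*Leila₁* c-commands the anaphor but is outside its binding domain → cannot satisfy Principle A.
*Zara₂* c-commands the anaphor but is outside its binding domain → cannot satisfy Principle A.
*Clara₃* does not c-command the anaphor → cannot bind it.
*[Clara₃'s accuser]₄* c-commands the anaphor within its binding domain → licit binder.
*Amara₅* c-commands the anaphor within its binding domain → licit binder.

{4, 5}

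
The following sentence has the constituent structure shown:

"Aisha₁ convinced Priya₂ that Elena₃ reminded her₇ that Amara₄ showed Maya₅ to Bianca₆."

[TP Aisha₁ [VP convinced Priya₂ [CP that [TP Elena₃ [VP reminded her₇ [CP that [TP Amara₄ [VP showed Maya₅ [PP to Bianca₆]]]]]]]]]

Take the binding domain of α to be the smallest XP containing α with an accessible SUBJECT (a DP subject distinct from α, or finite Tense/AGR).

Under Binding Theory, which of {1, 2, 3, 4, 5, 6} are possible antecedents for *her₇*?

*her* is a pronoun, so Principle B applies: it must be free in its binding domain.
Binding domain of *her₇*: the embedded TP, whose subject is Elena₃.
*Aisha₁* c-commands the pronoun but from outside its binding domain, and is not c-commanded by it → coindexation permitted.
*Priya₂* c-commands the pronoun but from outside its binding domain, and is not c-commanded by it → coindexation permitted.
*Elena₃* c-commands the pronoun within its binding domain → coindexation would violate Principle B.
*Amara₄*: the pronoun c-commands this R-expression → coindexation would violate Principle C on *Amara₄*.
*Maya₅*: the pronoun c-commands this R-expression → coindexation would violate Principle C on *Maya₅*.
*Bianca₆*: the pronoun c-commands this R-expression → coindexation would violate Principle C on *Bianca₆*.

{1, 2}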